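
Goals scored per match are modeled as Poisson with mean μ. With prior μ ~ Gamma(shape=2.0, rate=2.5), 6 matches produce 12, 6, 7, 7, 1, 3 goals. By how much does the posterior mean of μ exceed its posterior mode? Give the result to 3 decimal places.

Σ counts = 36. Posterior: Gamma(shape = 2.0+36 = 38.0, rate = 2.5+6 = 8.5).
Mode = (α−1)/β = 37.0/8.5 = 4.353.
Mean = α/β = 38.0/8.5 = 4.471.
Difference = 4.471 − 4.353 = 0.118.

0.118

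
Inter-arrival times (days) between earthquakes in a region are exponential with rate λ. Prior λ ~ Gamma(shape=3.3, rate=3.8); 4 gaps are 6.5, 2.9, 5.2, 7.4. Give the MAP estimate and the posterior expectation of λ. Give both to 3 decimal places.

MAP: 0.244. Posterior mean: 0.283.

Σ times = 22.0. Posterior: Gamma(shape = 3.3+4 = 7.3, rate = 3.8+22.0 = 25.8).
Mode = (α−1)/β = 6.3/25.8 = 0.244.
Mean = α/β = 7.3/25.8 = 0.283.
The posterior is right-skewed, so the mean exceeds the mode.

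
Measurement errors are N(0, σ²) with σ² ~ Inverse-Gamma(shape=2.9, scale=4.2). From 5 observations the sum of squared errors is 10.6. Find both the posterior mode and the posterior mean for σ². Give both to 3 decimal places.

σ²_MAP = 1.484, E[σ²|data] = 2.159

Posterior: Inverse-Gamma(shape = 2.9+5/2 = 5.4, scale = 4.2+10.6/2 = 9.5).
Mode = β/(α+1) = 9.5/6.4 = 1.484.
Mean = β/(α−1) = 9.5/4.4 = 2.159.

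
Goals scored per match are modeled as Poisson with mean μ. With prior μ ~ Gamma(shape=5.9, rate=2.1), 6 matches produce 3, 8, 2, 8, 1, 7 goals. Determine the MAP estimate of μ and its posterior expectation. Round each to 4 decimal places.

MAP: 4.1852. Posterior mean: 4.3086.

Σ counts = 29. Posterior: Gamma(shape = 5.9+29 = 34.9, rate = 2.1+6 = 8.1).
Mode = (α−1)/β = 33.9/8.1 = 4.1852.
Mean = α/β = 34.9/8.1 = 4.3086.
Right-skewed posterior ⇒ mode < mean.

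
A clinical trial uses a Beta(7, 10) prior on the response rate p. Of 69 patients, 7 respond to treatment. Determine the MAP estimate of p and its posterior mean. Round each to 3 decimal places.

MAP = 0.155, posterior mean = 0.163

Posterior: Beta(7+7, 10+62) = Beta(14, 72).
Mode = (14−1)/(14+72−2) = 13/84 = 0.155.
Mean = 14/(14+72) = 14/86 = 0.163.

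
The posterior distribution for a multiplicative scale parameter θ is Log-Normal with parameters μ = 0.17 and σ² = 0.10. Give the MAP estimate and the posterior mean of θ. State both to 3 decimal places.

MAP estimate = 1.073, posterior mean = 1.246

Mode = exp(μ − σ²) = exp(0.07) = 1.073.
Mean = exp(μ + σ²/2) = exp(0.220) = 1.246.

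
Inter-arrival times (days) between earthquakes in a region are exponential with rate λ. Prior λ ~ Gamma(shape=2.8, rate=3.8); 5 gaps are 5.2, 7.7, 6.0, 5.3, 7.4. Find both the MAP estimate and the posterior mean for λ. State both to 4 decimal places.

Σ times = 31.6. Posterior: Gamma(shape = 2.8+5 = 7.8, rate = 3.8+31.6 = 35.4).
Mode = (α−1)/β = 6.8/35.4 = 0.1921.
Mean = α/β = 7.8/35.4 = 0.2203.

MAP = 0.1921; posterior mean = 0.2203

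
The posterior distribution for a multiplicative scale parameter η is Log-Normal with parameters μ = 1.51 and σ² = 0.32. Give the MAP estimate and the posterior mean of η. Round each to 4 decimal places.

Mode = exp(μ − σ²) = exp(1.19) = 3.2871.
Mean = exp(μ + σ²/2) = exp(1.670) = 5.3122.
The posterior is right-skewed, so the mean exceeds the mode.

η_MAP = 3.2871, E[η|data] = 5.3122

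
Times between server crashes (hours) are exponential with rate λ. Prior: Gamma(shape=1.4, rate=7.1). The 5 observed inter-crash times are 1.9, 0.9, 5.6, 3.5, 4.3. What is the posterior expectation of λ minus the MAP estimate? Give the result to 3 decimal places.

0.043

Σ times = 16.2. Posterior: Gamma(shape = 1.4+5 = 6.4, rate = 7.1+16.2 = 23.3).
Mode = (α−1)/β = 5.4/23.3 = 0.232.
Mean = α/β = 6.4/23.3 = 0.275.
Difference = 0.275 − 0.232 = 0.043.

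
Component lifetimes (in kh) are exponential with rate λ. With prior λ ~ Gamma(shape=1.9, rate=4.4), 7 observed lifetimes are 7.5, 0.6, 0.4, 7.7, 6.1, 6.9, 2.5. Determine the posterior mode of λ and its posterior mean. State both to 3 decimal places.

Σ times = 31.7. Posterior: Gamma(shape = 1.9+7 = 8.9, rate = 4.4+31.7 = 36.1).
Mode = (α−1)/β = 7.9/36.1 = 0.219.
Mean = α/β = 8.9/36.1 = 0.247.
The posterior is right-skewed, so the mean exceeds the mode.

MAP = 0.219, posterior mean = 0.247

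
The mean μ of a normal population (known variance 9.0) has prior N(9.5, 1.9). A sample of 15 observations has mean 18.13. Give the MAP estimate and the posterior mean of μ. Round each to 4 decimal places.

Posterior for μ is Normal. Precision-weighted mean: (1/1.9·9.5 + 15/9.0·18.13) / (1/1.9 + 15/9.0) = 16.0588.
A Normal posterior is symmetric, so mode = mean.

MAP = 16.0588, posterior mean = 16.0588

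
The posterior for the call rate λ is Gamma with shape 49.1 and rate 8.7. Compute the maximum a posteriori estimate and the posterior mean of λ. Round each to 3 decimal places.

λ_MAP = 5.529, E[λ|data] = 5.644

Mode = (α−1)/β = 48.1/8.7 = 5.529.
Mean = α/β = 49.1/8.7 = 5.644.
The mean is pulled above the mode by the posterior's right skew.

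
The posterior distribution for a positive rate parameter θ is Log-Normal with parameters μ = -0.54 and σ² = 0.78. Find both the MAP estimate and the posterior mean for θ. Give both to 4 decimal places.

Mode = exp(μ − σ²) = exp(-1.32) = 0.2671.
Mean = exp(μ + σ²/2) = exp(-0.150) = 0.8607.
The posterior is right-skewed, so the mean exceeds the mode.

MAP = 0.2671, posterior mean = 0.8607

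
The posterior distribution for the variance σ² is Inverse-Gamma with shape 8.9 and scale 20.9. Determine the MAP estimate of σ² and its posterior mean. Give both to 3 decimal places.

Mode = β/(α+1) = 20.9/9.9 = 2.111.
Mean = β/(α−1) = 20.9/7.9 = 2.646.

MAP estimate = 2.111, posterior mean = 2.646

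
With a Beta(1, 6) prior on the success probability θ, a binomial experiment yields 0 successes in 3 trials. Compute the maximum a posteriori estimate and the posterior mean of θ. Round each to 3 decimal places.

θ_MAP = 0.000, E[θ|data] = 0.100

Posterior: Beta(1+0, 6+3) = Beta(1, 9).
Since α = 1 ≤ 1 and β > 1, the Beta density is monotone decreasing on [0,1]; the mode is at 0.
Mean = 1/(1+9) = 0.100.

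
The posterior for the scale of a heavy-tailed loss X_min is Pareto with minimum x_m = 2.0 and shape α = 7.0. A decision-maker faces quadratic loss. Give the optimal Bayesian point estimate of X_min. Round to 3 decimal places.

2.333

The Pareto density is strictly decreasing on [x_m, ∞), so the mode is x_m = 2.000.
Mean = α·x_m/(α−1) = 7.0·2.0/6.0 = 2.333.
Quadratic loss ⇒ the optimal estimator is the posterior mean.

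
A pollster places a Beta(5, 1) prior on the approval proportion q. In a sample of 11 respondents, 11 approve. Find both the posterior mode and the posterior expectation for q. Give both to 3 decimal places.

MAP = 1.000; posterior mean = 0.941

Posterior: Beta(5+11, 1+0) = Beta(16, 1).
Since β = 1 ≤ 1 and α > 1, the Beta density is monotone increasing on [0,1]; the mode is at 1.
Mean = 16/(16+1) = 0.941.
The mean is pulled below the mode by the posterior's left skew.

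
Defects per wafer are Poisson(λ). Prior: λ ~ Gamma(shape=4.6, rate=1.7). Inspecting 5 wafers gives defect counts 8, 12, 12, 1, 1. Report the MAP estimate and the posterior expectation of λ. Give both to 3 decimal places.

MAP estimate = 5.612, posterior expectation = 5.761

Σ counts = 34. Posterior: Gamma(shape = 4.6+34 = 38.6, rate = 1.7+5 = 6.7).
Mode = (α−1)/β = 37.6/6.7 = 5.612.
Mean = α/β = 38.6/6.7 = 5.761.
Right-skewed posterior ⇒ mode < mean.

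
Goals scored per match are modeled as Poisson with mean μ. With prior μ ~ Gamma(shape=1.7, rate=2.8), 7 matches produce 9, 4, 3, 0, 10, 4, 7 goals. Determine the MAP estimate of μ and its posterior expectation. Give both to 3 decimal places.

MAP = 3.847; posterior mean = 3.949

Σ counts = 37. Posterior: Gamma(shape = 1.7+37 = 38.7, rate = 2.8+7 = 9.8).
Mode = (α−1)/β = 37.7/9.8 = 3.847.
Mean = α/β = 38.7/9.8 = 3.949.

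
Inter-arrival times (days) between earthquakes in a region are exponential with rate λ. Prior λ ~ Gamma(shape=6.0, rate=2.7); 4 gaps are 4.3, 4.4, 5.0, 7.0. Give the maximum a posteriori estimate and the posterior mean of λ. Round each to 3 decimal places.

maximum a posteriori estimate = 0.385, posterior mean = 0.427

Σ times = 20.7. Posterior: Gamma(shape = 6.0+4 = 10.0, rate = 2.7+20.7 = 23.4).
Mode = (α−1)/β = 9.0/23.4 = 0.385.
Mean = α/β = 10.0/23.4 = 0.427.
Mean > mode: the posterior has a right tail.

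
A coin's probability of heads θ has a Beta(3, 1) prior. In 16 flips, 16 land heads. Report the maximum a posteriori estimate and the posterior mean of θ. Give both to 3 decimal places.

MAP: 1.000. Posterior mean: 0.950.

Posterior: Beta(3+16, 1+0) = Beta(19, 1).
Since β = 1 ≤ 1 and α > 1, the Beta density is monotone increasing on [0,1]; the mode is at 1.
Mean = 19/(19+1) = 0.950.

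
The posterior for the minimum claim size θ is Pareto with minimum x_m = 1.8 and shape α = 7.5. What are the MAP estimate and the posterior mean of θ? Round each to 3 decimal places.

The Pareto density is strictly decreasing on [x_m, ∞), so the mode is x_m = 1.800.
Mean = α·x_m/(α−1) = 7.5·1.8/6.5 = 2.077.

MAP estimate = 1.800, posterior mean = 2.077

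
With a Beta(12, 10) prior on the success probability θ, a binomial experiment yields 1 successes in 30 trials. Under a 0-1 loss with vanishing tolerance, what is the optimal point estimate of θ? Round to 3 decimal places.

Posterior: Beta(12+1, 10+29) = Beta(13, 39).
Mode = (13−1)/(13+39−2) = 12/50 = 0.240.
Mean = 13/(13+39) = 13/52 = 0.250.
This is the posterior mode — the MAP estimate.

0.240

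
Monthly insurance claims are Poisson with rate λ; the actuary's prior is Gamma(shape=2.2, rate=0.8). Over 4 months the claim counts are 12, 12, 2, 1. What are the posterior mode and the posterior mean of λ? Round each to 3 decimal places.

MAP = 5.875; posterior mean = 6.083

Σ counts = 27. Posterior: Gamma(shape = 2.2+27 = 29.2, rate = 0.8+4 = 4.8).
Mode = (α−1)/β = 28.2/4.8 = 5.875.
Mean = α/β = 29.2/4.8 = 6.083.
The posterior is right-skewed, so the mean exceeds the mode.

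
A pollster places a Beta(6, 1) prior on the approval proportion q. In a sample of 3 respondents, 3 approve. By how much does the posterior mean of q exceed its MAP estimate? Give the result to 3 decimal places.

Posterior: Beta(6+3, 1+0) = Beta(9, 1).
Since β = 1 ≤ 1 and α > 1, the Beta density is monotone increasing on [0,1]; the mode is at 1.
Mean = 9/(9+1) = 0.900.
Difference = 0.900 − 1.000 = -0.100.

-0.100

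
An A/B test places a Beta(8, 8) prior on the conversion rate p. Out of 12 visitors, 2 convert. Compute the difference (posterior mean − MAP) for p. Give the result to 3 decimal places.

0.011

Posterior: Beta(8+2, 8+10) = Beta(10, 18).
Mode = (10−1)/(10+18−2) = 9/26 = 0.346.
Mean = 10/(10+18) = 10/28 = 0.357.
Difference = 0.357 − 0.346 = 0.011.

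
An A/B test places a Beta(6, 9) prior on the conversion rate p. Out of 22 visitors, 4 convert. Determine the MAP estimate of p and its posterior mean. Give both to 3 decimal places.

Posterior: Beta(6+4, 9+18) = Beta(10, 27).
Mode = (10−1)/(10+27−2) = 9/35 = 0.257.
Mean = 10/(10+27) = 10/37 = 0.270.

MAP: 0.257. Posterior mean: 0.270.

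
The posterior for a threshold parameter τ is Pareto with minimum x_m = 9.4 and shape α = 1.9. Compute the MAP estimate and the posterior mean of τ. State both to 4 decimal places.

The Pareto density is strictly decreasing on [x_m, ∞), so the mode is x_m = 9.4000.
Mean = α·x_m/(α−1) = 1.9·9.4/0.9 = 19.8444.
The posterior is right-skewed, so the mean exceeds the mode.

MAP: 9.4000. Posterior mean: 19.8444.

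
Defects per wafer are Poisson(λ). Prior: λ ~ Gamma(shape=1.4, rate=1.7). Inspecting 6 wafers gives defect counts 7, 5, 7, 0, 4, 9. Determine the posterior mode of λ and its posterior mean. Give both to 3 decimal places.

MAP = 4.208, posterior mean = 4.338

Σ counts = 32. Posterior: Gamma(shape = 1.4+32 = 33.4, rate = 1.7+6 = 7.7).
Mode = (α−1)/β = 32.4/7.7 = 4.208.
Mean = α/β = 33.4/7.7 = 4.338.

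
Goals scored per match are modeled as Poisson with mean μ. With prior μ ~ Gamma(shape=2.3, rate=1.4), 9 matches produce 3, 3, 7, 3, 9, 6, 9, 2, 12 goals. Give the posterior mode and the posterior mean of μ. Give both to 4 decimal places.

MAP = 5.3173, posterior mean = 5.4135

Σ counts = 54. Posterior: Gamma(shape = 2.3+54 = 56.3, rate = 1.4+9 = 10.4).
Mode = (α−1)/β = 55.3/10.4 = 5.3173.
Mean = α/β = 56.3/10.4 = 5.4135.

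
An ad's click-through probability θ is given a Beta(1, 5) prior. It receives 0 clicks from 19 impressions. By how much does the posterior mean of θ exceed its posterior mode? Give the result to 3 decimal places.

0.040

Posterior: Beta(1+0, 5+19) = Beta(1, 24).
Since α = 1 ≤ 1 and β > 1, the Beta density is monotone decreasing on [0,1]; the mode is at 0.
Mean = 1/(1+24) = 0.040.
Difference = 0.040 − 0.000 = 0.040.
The posterior is right-skewed, so the mean exceeds the mode.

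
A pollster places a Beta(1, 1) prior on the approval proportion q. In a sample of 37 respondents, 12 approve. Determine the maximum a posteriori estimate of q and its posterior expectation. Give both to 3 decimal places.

maximum a posteriori estimate = 0.324, posterior expectation = 0.333

Posterior: Beta(1+12, 1+25) = Beta(13, 26).
Mode = (13−1)/(13+26−2) = 12/37 = 0.324.
Mean = 13/(13+26) = 13/39 = 0.333.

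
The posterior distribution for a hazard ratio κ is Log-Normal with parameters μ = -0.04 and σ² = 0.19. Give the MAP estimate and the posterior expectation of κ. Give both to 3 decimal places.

MAP = 0.795; posterior mean = 1.057

Mode = exp(μ − σ²) = exp(-0.23) = 0.795.
Mean = exp(μ + σ²/2) = exp(0.055) = 1.057.
Right-skewed posterior ⇒ mode < mean.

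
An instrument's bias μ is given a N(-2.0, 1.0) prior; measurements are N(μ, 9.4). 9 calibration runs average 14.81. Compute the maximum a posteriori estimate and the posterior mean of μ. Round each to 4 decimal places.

maximum a posteriori estimate = 6.2223, posterior mean = 6.2223

Posterior for μ is Normal. Precision-weighted mean: (1/1.0·-2.0 + 9/9.4·14.81) / (1/1.0 + 9/9.4) = 6.2223.
A Normal posterior is symmetric, so mode = mean.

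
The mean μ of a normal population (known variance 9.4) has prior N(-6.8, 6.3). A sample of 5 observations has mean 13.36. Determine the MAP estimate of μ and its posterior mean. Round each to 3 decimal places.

MAP = 8.727; posterior mean = 8.727

Posterior for μ is Normal. Precision-weighted mean: (1/6.3·-6.8 + 5/9.4·13.36) / (1/6.3 + 5/9.4) = 8.727.
A Normal posterior is symmetric, so mode = mean.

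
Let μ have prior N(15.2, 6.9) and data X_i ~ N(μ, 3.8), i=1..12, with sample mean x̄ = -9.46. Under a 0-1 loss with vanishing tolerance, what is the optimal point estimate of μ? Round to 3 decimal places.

-8.378

Posterior for μ is Normal. Precision-weighted mean: (1/6.9·15.2 + 12/3.8·-9.46) / (1/6.9 + 12/3.8) = -8.378.
A Normal posterior is symmetric, so mode = mean.
This is the posterior mode — the MAP estimate.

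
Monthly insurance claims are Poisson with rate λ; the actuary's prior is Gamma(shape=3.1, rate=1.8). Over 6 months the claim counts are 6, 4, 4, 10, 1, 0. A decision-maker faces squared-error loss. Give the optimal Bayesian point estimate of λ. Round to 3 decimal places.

3.603

Σ counts = 25. Posterior: Gamma(shape = 3.1+25 = 28.1, rate = 1.8+6 = 7.8).
Mode = (α−1)/β = 27.1/7.8 = 3.474.
Mean = α/β = 28.1/7.8 = 3.603.
Squared-error loss ⇒ the optimal estimator is the posterior mean.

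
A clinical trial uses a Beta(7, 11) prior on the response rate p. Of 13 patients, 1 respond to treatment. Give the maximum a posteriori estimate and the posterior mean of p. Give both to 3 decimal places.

MAP = 0.241; posterior mean = 0.258

Posterior: Beta(7+1, 11+12) = Beta(8, 23).
Mode = (8−1)/(8+23−2) = 7/29 = 0.241.
Mean = 8/(8+23) = 8/31 = 0.258.
Mean > mode: the posterior has a right tail.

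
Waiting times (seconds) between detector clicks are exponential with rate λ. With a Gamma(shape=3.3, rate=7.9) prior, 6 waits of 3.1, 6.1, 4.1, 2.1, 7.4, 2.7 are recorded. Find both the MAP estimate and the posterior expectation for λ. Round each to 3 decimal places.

λ_MAP = 0.249, E[λ|data] = 0.278

Σ times = 25.5. Posterior: Gamma(shape = 3.3+6 = 9.3, rate = 7.9+25.5 = 33.4).
Mode = (α−1)/β = 8.3/33.4 = 0.249.
Mean = α/β = 9.3/33.4 = 0.278.
The posterior is right-skewed, so the mean exceeds the mode.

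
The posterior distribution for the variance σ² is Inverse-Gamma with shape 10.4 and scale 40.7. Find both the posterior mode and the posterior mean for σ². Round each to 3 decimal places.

Mode = β/(α+1) = 40.7/11.4 = 3.570.
Mean = β/(α−1) = 40.7/9.4 = 4.330.

MAP: 3.570. Posterior mean: 4.330.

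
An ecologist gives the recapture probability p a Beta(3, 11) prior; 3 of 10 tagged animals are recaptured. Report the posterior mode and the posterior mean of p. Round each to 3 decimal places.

Posterior: Beta(3+3, 11+7) = Beta(6, 18).
Mode = (6−1)/(6+18−2) = 5/22 = 0.227.
Mean = 6/(6+18) = 6/24 = 0.250.

posterior mode = 0.227, posterior mean = 0.250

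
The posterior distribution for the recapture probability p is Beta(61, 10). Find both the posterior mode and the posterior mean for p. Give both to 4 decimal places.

MAP: 0.8696. Posterior mean: 0.8592.

Mode = (61−1)/(61+10−2) = 60/69 = 0.8696.
Mean = 61/(61+10) = 61/71 = 0.8592.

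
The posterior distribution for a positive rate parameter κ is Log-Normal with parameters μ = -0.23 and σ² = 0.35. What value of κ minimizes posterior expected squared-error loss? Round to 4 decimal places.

Mode = exp(μ − σ²) = exp(-0.58) = 0.5599.
Mean = exp(μ + σ²/2) = exp(-0.055) = 0.9465.
Squared-error loss ⇒ the optimal estimator is the posterior mean.

0.9465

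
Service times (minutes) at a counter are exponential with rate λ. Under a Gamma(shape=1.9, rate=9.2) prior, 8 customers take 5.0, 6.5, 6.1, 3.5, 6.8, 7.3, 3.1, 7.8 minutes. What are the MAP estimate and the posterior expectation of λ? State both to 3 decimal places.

Σ times = 46.1. Posterior: Gamma(shape = 1.9+8 = 9.9, rate = 9.2+46.1 = 55.3).
Mode = (α−1)/β = 8.9/55.3 = 0.161.
Mean = α/β = 9.9/55.3 = 0.179.
The mean is pulled above the mode by the posterior's right skew.

MAP = 0.161; posterior mean = 0.179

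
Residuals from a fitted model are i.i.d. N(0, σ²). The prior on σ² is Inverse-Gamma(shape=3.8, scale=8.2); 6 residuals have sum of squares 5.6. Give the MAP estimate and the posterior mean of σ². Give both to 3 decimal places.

Posterior: Inverse-Gamma(shape = 3.8+6/2 = 6.8, scale = 8.2+5.6/2 = 11.0).
Mode = β/(α+1) = 11.0/7.8 = 1.410.
Mean = β/(α−1) = 11.0/5.8 = 1.897.

MAP estimate = 1.410, posterior mean = 1.897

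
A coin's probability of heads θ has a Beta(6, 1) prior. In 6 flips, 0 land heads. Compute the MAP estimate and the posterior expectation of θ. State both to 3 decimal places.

Posterior: Beta(6+0, 1+6) = Beta(6, 7).
Mode = (6−1)/(6+7−2) = 5/11 = 0.455.
Mean = 6/(6+7) = 6/13 = 0.462.
Mean > mode: the posterior has a right tail.

MAP: 0.455. Posterior mean: 0.462.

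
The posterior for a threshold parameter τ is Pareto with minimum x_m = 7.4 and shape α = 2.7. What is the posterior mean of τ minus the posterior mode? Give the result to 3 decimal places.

4.353

The Pareto density is strictly decreasing on [x_m, ∞), so the mode is x_m = 7.400.
Mean = α·x_m/(α−1) = 2.7·7.4/1.7 = 11.753.
Difference = 11.753 − 7.400 = 4.353.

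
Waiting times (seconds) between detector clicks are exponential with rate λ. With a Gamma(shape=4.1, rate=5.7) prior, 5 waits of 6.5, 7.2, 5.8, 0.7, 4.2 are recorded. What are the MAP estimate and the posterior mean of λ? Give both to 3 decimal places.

Σ times = 24.4. Posterior: Gamma(shape = 4.1+5 = 9.1, rate = 5.7+24.4 = 30.1).
Mode = (α−1)/β = 8.1/30.1 = 0.269.
Mean = α/β = 9.1/30.1 = 0.302.

MAP = 0.269; posterior mean = 0.302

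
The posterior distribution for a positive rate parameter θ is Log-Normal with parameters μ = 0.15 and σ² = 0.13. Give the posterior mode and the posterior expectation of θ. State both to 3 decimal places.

MAP = 1.020, posterior mean = 1.240

Mode = exp(μ − σ²) = exp(0.02) = 1.020.
Mean = exp(μ + σ²/2) = exp(0.215) = 1.240.
Mean > mode: the posterior has a right tail.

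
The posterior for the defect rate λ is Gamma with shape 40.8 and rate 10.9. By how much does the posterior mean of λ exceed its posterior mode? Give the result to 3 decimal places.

0.092

Mode = (α−1)/β = 39.8/10.9 = 3.651.
Mean = α/β = 40.8/10.9 = 3.743.
Difference = 3.743 − 3.651 = 0.092.
Right-skewed posterior ⇒ mode < mean.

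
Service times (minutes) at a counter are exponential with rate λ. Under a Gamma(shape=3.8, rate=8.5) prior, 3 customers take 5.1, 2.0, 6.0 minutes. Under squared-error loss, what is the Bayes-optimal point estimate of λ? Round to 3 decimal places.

0.315

Σ times = 13.1. Posterior: Gamma(shape = 3.8+3 = 6.8, rate = 8.5+13.1 = 21.6).
Mode = (α−1)/β = 5.8/21.6 = 0.269.
Mean = α/β = 6.8/21.6 = 0.315.
Squared-error loss ⇒ the optimal estimator is the posterior mean.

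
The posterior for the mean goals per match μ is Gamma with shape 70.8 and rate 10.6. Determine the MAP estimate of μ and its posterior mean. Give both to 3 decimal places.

Mode = (α−1)/β = 69.8/10.6 = 6.585.
Mean = α/β = 70.8/10.6 = 6.679.

MAP: 6.585. Posterior mean: 6.679.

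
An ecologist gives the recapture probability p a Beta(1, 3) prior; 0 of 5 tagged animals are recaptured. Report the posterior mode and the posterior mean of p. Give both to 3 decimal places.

Posterior: Beta(1+0, 3+5) = Beta(1, 8).
Since α = 1 ≤ 1 and β > 1, the Beta density is monotone decreasing on [0,1]; the mode is at 0.
Mean = 1/(1+8) = 0.111.

MAP = 0.000, posterior mean = 0.111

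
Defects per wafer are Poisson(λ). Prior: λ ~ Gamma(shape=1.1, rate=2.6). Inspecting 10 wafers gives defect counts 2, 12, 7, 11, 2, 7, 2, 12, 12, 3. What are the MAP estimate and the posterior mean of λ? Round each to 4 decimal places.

Σ counts = 70. Posterior: Gamma(shape = 1.1+70 = 71.1, rate = 2.6+10 = 12.6).
Mode = (α−1)/β = 70.1/12.6 = 5.5635.
Mean = α/β = 71.1/12.6 = 5.6429.
Mean > mode: the posterior has a right tail.

λ_MAP = 5.5635, E[λ|data] = 5.6429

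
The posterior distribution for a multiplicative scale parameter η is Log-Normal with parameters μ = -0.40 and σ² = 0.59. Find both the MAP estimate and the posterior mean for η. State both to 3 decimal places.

MAP: 0.372. Posterior mean: 0.900.

Mode = exp(μ − σ²) = exp(-0.99) = 0.372.
Mean = exp(μ + σ²/2) = exp(-0.105) = 0.900.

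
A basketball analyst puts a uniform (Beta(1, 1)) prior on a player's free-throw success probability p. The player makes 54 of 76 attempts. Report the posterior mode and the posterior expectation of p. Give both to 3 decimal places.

Posterior: Beta(1+54, 1+22) = Beta(55, 23).
Mode = (55−1)/(55+23−2) = 54/76 = 0.711.
Mean = 55/(55+23) = 55/78 = 0.705.
The posterior is left-skewed, so the mode exceeds the mean.

MAP: 0.711. Posterior mean: 0.705.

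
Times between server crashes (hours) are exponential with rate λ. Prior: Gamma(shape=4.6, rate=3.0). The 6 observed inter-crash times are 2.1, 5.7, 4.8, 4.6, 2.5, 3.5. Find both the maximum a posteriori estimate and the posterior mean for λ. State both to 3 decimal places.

Σ times = 23.2. Posterior: Gamma(shape = 4.6+6 = 10.6, rate = 3.0+23.2 = 26.2).
Mode = (α−1)/β = 9.6/26.2 = 0.366.
Mean = α/β = 10.6/26.2 = 0.405.
The mean is pulled above the mode by the posterior's right skew.

λ_MAP = 0.366, E[λ|data] = 0.405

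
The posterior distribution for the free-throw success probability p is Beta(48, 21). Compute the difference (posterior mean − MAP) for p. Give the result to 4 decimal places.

-0.0058

Mode = (48−1)/(48+21−2) = 47/67 = 0.7015.
Mean = 48/(48+21) = 48/69 = 0.6957.
Difference = 0.6957 − 0.7015 = -0.0058.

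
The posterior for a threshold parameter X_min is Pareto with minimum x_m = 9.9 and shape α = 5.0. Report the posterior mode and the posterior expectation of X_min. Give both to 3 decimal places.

X_min_MAP = 9.900, E[X_min|data] = 12.375

The Pareto density is strictly decreasing on [x_m, ∞), so the mode is x_m = 9.900.
Mean = α·x_m/(α−1) = 5.0·9.9/4.0 = 12.375.
The posterior is right-skewed, so the mean exceeds the mode.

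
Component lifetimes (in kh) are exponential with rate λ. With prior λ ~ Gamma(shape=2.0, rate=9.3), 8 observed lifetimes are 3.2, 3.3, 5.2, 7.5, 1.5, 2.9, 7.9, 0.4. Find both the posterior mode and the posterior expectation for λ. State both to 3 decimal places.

posterior mode = 0.218, posterior expectation = 0.243

Σ times = 31.9. Posterior: Gamma(shape = 2.0+8 = 10.0, rate = 9.3+31.9 = 41.2).
Mode = (α−1)/β = 9.0/41.2 = 0.218.
Mean = α/β = 10.0/41.2 = 0.243.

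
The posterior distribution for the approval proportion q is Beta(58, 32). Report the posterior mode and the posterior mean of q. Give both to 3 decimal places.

q_MAP = 0.648, E[q|data] = 0.644

Mode = (58−1)/(58+32−2) = 57/88 = 0.648.
Mean = 58/(58+32) = 58/90 = 0.644.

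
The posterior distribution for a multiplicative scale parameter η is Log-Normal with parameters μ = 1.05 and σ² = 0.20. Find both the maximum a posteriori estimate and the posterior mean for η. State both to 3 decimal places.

MAP = 2.340, posterior mean = 3.158

Mode = exp(μ − σ²) = exp(0.85) = 2.340.
Mean = exp(μ + σ²/2) = exp(1.150) = 3.158.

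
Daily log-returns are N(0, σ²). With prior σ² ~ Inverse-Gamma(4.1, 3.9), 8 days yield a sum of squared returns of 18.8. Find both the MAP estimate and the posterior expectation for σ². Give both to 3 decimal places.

Posterior: Inverse-Gamma(shape = 4.1+8/2 = 8.1, scale = 3.9+18.8/2 = 13.3).
Mode = β/(α+1) = 13.3/9.1 = 1.462.
Mean = β/(α−1) = 13.3/7.1 = 1.873.

MAP estimate = 1.462, posterior expectation = 1.873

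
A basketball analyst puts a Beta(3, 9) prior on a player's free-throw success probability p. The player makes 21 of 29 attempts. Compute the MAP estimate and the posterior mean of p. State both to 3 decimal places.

MAP = 0.590, posterior mean = 0.585

Posterior: Beta(3+21, 9+8) = Beta(24, 17).
Mode = (24−1)/(24+17−2) = 23/39 = 0.590.
Mean = 24/(24+17) = 24/41 = 0.585.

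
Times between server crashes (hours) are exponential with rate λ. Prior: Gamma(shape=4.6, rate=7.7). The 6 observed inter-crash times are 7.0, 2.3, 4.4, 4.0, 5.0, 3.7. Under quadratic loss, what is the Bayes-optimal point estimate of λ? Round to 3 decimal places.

0.311

Σ times = 26.4. Posterior: Gamma(shape = 4.6+6 = 10.6, rate = 7.7+26.4 = 34.1).
Mode = (α−1)/β = 9.6/34.1 = 0.282.
Mean = α/β = 10.6/34.1 = 0.311.
Quadratic loss ⇒ the optimal estimator is the posterior mean.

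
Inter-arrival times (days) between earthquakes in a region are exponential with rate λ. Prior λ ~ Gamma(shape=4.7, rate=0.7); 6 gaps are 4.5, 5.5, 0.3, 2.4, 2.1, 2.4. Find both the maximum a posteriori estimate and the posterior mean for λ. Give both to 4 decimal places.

maximum a posteriori estimate = 0.5419, posterior mean = 0.5978

Σ times = 17.2. Posterior: Gamma(shape = 4.7+6 = 10.7, rate = 0.7+17.2 = 17.9).
Mode = (α−1)/β = 9.7/17.9 = 0.5419.
Mean = α/β = 10.7/17.9 = 0.5978.
The mean is pulled above the mode by the posterior's right skew.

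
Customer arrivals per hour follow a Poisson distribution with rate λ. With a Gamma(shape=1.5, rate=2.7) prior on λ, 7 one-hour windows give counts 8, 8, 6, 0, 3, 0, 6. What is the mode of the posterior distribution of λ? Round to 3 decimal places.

Σ counts = 31. Posterior: Gamma(shape = 1.5+31 = 32.5, rate = 2.7+7 = 9.7).
Mode = (α−1)/β = 31.5/9.7 = 3.247.
Mean = α/β = 32.5/9.7 = 3.351.
This is the posterior mode — the MAP estimate.

3.247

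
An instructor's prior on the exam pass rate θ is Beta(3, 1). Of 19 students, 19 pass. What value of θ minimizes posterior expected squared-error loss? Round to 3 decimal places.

Posterior: Beta(3+19, 1+0) = Beta(22, 1).
Since β = 1 ≤ 1 and α > 1, the Beta density is monotone increasing on [0,1]; the mode is at 1.
Mean = 22/(22+1) = 0.957.
Squared-error loss ⇒ the optimal estimator is the posterior mean.

0.957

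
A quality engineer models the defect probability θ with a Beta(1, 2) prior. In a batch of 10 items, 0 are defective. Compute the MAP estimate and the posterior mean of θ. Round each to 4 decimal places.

MAP = 0.0000, posterior mean = 0.0769

Posterior: Beta(1+0, 2+10) = Beta(1, 12).
Since α = 1 ≤ 1 and β > 1, the Beta density is monotone decreasing on [0,1]; the mode is at 0.
Mean = 1/(1+12) = 0.0769.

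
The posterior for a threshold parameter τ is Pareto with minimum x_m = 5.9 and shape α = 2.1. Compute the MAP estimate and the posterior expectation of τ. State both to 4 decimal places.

τ_MAP = 5.9000, E[τ|data] = 11.2636

The Pareto density is strictly decreasing on [x_m, ∞), so the mode is x_m = 5.9000.
Mean = α·x_m/(α−1) = 2.1·5.9/1.1 = 11.2636.
Right-skewed posterior ⇒ mode < mean.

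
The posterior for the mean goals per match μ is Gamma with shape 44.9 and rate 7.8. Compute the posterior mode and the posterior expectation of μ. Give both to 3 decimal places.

MAP = 5.628, posterior mean = 5.756

Mode = (α−1)/β = 43.9/7.8 = 5.628.
Mean = α/β = 44.9/7.8 = 5.756.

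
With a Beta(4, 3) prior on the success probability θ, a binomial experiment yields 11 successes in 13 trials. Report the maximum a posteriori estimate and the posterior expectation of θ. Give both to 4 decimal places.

maximum a posteriori estimate = 0.7778, posterior expectation = 0.7500

Posterior: Beta(4+11, 3+2) = Beta(15, 5).
Mode = (15−1)/(15+5−2) = 14/18 = 0.7778.
Mean = 15/(15+5) = 15/20 = 0.7500.
Left-skewed posterior ⇒ mean < mode.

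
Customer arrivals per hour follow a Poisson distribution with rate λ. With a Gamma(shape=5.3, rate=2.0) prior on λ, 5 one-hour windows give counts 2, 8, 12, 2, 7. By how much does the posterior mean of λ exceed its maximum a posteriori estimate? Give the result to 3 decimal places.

Σ counts = 31. Posterior: Gamma(shape = 5.3+31 = 36.3, rate = 2.0+5 = 7.0).
Mode = (α−1)/β = 35.3/7.0 = 5.043.
Mean = α/β = 36.3/7.0 = 5.186.
Difference = 5.186 − 5.043 = 0.143.
The mean is pulled above the mode by the posterior's right skew.

0.143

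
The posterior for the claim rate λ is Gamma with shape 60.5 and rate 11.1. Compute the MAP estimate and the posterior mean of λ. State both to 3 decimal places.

MAP estimate = 5.360, posterior mean = 5.450

Mode = (α−1)/β = 59.5/11.1 = 5.360.
Mean = α/β = 60.5/11.1 = 5.450.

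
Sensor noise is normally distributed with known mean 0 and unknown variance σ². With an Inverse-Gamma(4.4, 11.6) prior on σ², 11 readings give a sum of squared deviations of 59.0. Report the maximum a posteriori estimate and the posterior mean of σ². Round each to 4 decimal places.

Posterior: Inverse-Gamma(shape = 4.4+11/2 = 9.9, scale = 11.6+59.0/2 = 41.1).
Mode = β/(α+1) = 41.1/10.9 = 3.7706.
Mean = β/(α−1) = 41.1/8.9 = 4.6180.

σ²_MAP = 3.7706, E[σ²|data] = 4.6180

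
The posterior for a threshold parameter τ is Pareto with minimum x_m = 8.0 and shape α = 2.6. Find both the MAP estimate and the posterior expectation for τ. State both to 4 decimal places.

The Pareto density is strictly decreasing on [x_m, ∞), so the mode is x_m = 8.0000.
Mean = α·x_m/(α−1) = 2.6·8.0/1.6 = 13.0000.

MAP = 8.0000, posterior mean = 13.0000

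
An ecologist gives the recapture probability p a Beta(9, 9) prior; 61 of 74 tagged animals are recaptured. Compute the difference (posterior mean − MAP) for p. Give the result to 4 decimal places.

Posterior: Beta(9+61, 9+13) = Beta(70, 22).
Mode = (70−1)/(70+22−2) = 69/90 = 0.7667.
Mean = 70/(70+22) = 70/92 = 0.7609.
Difference = 0.7609 − 0.7667 = -0.0058.
The mean is pulled below the mode by the posterior's left skew.

-0.0058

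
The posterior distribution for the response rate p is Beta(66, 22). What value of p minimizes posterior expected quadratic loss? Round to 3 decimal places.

0.750

Mode = (66−1)/(66+22−2) = 65/86 = 0.756.
Mean = 66/(66+22) = 66/88 = 0.750.
Quadratic loss ⇒ the optimal estimator is the posterior mean.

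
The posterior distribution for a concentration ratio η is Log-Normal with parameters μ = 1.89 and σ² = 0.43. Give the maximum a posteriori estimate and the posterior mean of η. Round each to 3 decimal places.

Mode = exp(μ − σ²) = exp(1.46) = 4.306.
Mean = exp(μ + σ²/2) = exp(2.105) = 8.207.

MAP: 4.306. Posterior mean: 8.207.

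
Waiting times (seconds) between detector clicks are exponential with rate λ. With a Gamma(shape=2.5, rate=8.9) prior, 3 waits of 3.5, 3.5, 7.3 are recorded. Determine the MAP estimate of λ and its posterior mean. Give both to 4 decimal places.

Σ times = 14.3. Posterior: Gamma(shape = 2.5+3 = 5.5, rate = 8.9+14.3 = 23.2).
Mode = (α−1)/β = 4.5/23.2 = 0.1940.
Mean = α/β = 5.5/23.2 = 0.2371.

MAP: 0.1940. Posterior mean: 0.2371.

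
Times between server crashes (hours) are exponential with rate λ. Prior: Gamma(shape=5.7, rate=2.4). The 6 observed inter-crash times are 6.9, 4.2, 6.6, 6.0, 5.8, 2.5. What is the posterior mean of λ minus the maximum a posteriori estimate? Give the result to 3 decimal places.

Σ times = 32.0. Posterior: Gamma(shape = 5.7+6 = 11.7, rate = 2.4+32.0 = 34.4).
Mode = (α−1)/β = 10.7/34.4 = 0.311.
Mean = α/β = 11.7/34.4 = 0.340.
Difference = 0.340 − 0.311 = 0.029.

0.029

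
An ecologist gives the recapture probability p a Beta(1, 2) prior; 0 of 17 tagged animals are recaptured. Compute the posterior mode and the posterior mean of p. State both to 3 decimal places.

Posterior: Beta(1+0, 2+17) = Beta(1, 19).
Since α = 1 ≤ 1 and β > 1, the Beta density is monotone decreasing on [0,1]; the mode is at 0.
Mean = 1/(1+19) = 0.050.

MAP = 0.000, posterior mean = 0.050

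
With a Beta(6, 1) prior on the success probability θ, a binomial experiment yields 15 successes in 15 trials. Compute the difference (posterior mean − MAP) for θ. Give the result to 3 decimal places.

-0.045

Posterior: Beta(6+15, 1+0) = Beta(21, 1).
Since β = 1 ≤ 1 and α > 1, the Beta density is monotone increasing on [0,1]; the mode is at 1.
Mean = 21/(21+1) = 0.955.
Difference = 0.955 − 1.000 = -0.045.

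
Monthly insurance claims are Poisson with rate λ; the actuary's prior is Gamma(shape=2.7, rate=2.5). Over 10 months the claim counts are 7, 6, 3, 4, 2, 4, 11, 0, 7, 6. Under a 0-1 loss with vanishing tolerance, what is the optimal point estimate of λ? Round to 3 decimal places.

4.136

Σ counts = 50. Posterior: Gamma(shape = 2.7+50 = 52.7, rate = 2.5+10 = 12.5).
Mode = (α−1)/β = 51.7/12.5 = 4.136.
Mean = α/β = 52.7/12.5 = 4.216.
This is the posterior mode — the MAP estimate.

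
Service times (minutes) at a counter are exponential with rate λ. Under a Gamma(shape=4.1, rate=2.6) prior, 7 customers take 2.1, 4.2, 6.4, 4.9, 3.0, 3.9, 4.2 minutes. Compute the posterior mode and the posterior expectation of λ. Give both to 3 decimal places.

Σ times = 28.7. Posterior: Gamma(shape = 4.1+7 = 11.1, rate = 2.6+28.7 = 31.3).
Mode = (α−1)/β = 10.1/31.3 = 0.323.
Mean = α/β = 11.1/31.3 = 0.355.

posterior mode = 0.323, posterior expectation = 0.355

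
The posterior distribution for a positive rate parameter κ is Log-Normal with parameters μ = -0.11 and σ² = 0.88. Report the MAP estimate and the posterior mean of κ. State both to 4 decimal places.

MAP = 0.3716; posterior mean = 1.3910

Mode = exp(μ − σ²) = exp(-0.99) = 0.3716.
Mean = exp(μ + σ²/2) = exp(0.330) = 1.3910.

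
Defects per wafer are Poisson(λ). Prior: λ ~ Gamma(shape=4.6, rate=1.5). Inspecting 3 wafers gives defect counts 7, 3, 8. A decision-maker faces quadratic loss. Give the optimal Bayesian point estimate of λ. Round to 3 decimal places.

5.022

Σ counts = 18. Posterior: Gamma(shape = 4.6+18 = 22.6, rate = 1.5+3 = 4.5).
Mode = (α−1)/β = 21.6/4.5 = 4.800.
Mean = α/β = 22.6/4.5 = 5.022.
Quadratic loss ⇒ the optimal estimator is the posterior mean.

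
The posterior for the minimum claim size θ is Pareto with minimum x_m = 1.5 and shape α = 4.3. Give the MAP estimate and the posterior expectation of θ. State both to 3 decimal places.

The Pareto density is strictly decreasing on [x_m, ∞), so the mode is x_m = 1.500.
Mean = α·x_m/(α−1) = 4.3·1.5/3.3 = 1.955.

MAP estimate = 1.500, posterior expectation = 1.955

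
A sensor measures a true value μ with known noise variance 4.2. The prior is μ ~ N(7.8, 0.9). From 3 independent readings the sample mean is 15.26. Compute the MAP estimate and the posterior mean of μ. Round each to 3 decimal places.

MAP = 10.719; posterior mean = 10.719

Posterior for μ is Normal. Precision-weighted mean: (1/0.9·7.8 + 3/4.2·15.26) / (1/0.9 + 3/4.2) = 10.719.
A Normal posterior is symmetric, so mode = mean.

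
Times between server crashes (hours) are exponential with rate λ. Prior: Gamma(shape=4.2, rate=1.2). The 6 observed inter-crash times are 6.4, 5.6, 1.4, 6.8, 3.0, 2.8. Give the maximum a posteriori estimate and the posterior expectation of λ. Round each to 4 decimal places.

Σ times = 26.0. Posterior: Gamma(shape = 4.2+6 = 10.2, rate = 1.2+26.0 = 27.2).
Mode = (α−1)/β = 9.2/27.2 = 0.3382.
Mean = α/β = 10.2/27.2 = 0.3750.
Mean > mode: the posterior has a right tail.

maximum a posteriori estimate = 0.3382, posterior expectation = 0.3750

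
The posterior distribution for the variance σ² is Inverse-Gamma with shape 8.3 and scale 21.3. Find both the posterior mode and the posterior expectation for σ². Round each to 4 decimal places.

Mode = β/(α+1) = 21.3/9.3 = 2.2903.
Mean = β/(α−1) = 21.3/7.3 = 2.9178.
The mean is pulled above the mode by the posterior's right skew.

σ²_MAP = 2.2903, E[σ²|data] = 2.9178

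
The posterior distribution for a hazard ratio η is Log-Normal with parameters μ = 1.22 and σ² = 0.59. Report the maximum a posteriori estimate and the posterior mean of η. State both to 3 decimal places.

Mode = exp(μ − σ²) = exp(0.63) = 1.878.
Mean = exp(μ + σ²/2) = exp(1.515) = 4.549.
The mean is pulled above the mode by the posterior's right skew.

η_MAP = 1.878, E[η|data] = 4.549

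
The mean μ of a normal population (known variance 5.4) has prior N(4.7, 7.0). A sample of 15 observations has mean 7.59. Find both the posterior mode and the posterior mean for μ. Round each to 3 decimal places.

posterior mode = 7.449, posterior mean = 7.449

Posterior for μ is Normal. Precision-weighted mean: (1/7.0·4.7 + 15/5.4·7.59) / (1/7.0 + 15/5.4) = 7.449.
A Normal posterior is symmetric, so mode = mean.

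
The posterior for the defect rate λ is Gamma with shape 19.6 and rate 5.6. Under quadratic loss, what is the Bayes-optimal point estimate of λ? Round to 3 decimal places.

Mode = (α−1)/β = 18.6/5.6 = 3.321.
Mean = α/β = 19.6/5.6 = 3.500.
Quadratic loss ⇒ the optimal estimator is the posterior mean.

3.500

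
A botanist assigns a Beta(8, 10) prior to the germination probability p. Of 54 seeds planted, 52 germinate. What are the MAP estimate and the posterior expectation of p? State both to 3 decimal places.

Posterior: Beta(8+52, 10+2) = Beta(60, 12).
Mode = (60−1)/(60+12−2) = 59/70 = 0.843.
Mean = 60/(60+12) = 60/72 = 0.833.

MAP: 0.843. Posterior mean: 0.833.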